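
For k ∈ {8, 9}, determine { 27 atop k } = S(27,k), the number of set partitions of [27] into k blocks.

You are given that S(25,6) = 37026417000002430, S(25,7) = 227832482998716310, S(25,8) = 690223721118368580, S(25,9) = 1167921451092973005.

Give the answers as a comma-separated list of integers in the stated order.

i=26: T(26,7)=37026417000002430+7·227832482998716310=1631853797991016600 | T(26,8)=227832482998716310+8·690223721118368580=5749622251945664950 | T(26,9)=690223721118368580+9·1167921451092973005=11201516780955125625
i=27: T(27,8)=1631853797991016600+8·5749622251945664950=47628831813556336200 | T(27,9)=5749622251945664950+9·11201516780955125625=106563273280541795575
Read S(27,8) = 47628831813556336200, S(27,9) = 106563273280541795575.

47628831813556336200, 106563273280541795575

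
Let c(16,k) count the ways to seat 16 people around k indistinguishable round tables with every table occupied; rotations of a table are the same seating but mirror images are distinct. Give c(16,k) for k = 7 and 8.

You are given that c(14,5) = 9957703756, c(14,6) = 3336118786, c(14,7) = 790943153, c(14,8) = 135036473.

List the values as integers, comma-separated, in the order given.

272803210680, 54631129553

row 15: T[15][6]=14·3336118786+9957703756=56663366760  T[15][7]=14·790943153+3336118786=14409322928  T[15][8]=14·135036473+790943153=2681453775
row 16: T[16][7]=15·14409322928+56663366760=272803210680  T[16][8]=15·2681453775+14409322928=54631129553
Read c(16,7) = 272803210680, c(16,8) = 54631129553.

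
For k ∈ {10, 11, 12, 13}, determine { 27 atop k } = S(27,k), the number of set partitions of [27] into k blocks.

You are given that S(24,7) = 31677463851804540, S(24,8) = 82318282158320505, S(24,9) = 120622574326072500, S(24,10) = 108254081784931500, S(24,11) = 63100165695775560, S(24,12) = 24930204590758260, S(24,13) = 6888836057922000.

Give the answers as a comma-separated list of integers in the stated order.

@25  (25,8):82318282158320505·8+31677463851804540→690223721118368580, (25,9):120622574326072500·9+82318282158320505→1167921451092973005, (25,10):108254081784931500·10+120622574326072500→1203163392175387500, (25,11):63100165695775560·11+108254081784931500→802355904438462660, (25,12):24930204590758260·12+63100165695775560→362262620784874680, (25,13):6888836057922000·13+24930204590758260→114485073343744260
@26  (26,9):1167921451092973005·9+690223721118368580→11201516780955125625, (26,10):1203163392175387500·10+1167921451092973005→13199555372846848005, (26,11):802355904438462660·11+1203163392175387500→10029078340998476760, (26,12):362262620784874680·12+802355904438462660→5149507353856958820, (26,13):114485073343744260·13+362262620784874680→1850568574253550060
@27  (27,10):13199555372846848005·10+11201516780955125625→143197070509423605675, (27,11):10029078340998476760·11+13199555372846848005→123519417123830092365, (27,12):5149507353856958820·12+10029078340998476760→71823166587281982600, (27,13):1850568574253550060·13+5149507353856958820→29206898819153109600
Read S(27,10) = 143197070509423605675, S(27,11) = 123519417123830092365, S(27,12) = 71823166587281982600, S(27,13) = 29206898819153109600.

143197070509423605675, 123519417123830092365, 71823166587281982600, 29206898819153109600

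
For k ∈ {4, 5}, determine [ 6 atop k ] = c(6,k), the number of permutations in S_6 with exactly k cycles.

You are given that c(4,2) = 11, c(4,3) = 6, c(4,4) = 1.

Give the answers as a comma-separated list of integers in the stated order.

85, 15

r5: T_5,3=4×6+11=35; T_5,4=4×1+6=10; T_5,5=4×0+1=1
r6: T_6,4=5×10+35=85; T_6,5=5×1+10=15
Read c(6,4) = 85, c(6,5) = 15.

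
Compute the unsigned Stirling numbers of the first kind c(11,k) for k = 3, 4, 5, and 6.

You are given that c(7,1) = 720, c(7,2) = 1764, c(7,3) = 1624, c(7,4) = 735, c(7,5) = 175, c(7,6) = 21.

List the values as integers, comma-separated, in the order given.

12753576, 8409500, 3416930, 902055

row 8: T[8][1]=7·720+0=5040  T[8][2]=7·1764+720=13068  T[8][3]=7·1624+1764=13132  T[8][4]=7·735+1624=6769  T[8][5]=7·175+735=1960  T[8][6]=7·21+175=322
row 9: T[9][1]=8·5040+0=40320  T[9][2]=8·13068+5040=109584  T[9][3]=8·13132+13068=118124  T[9][4]=8·6769+13132=67284  T[9][5]=8·1960+6769=22449  T[9][6]=8·322+1960=4536
row 10: T[10][2]=9·109584+40320=1026576  T[10][3]=9·118124+109584=1172700  T[10][4]=9·67284+118124=723680  T[10][5]=9·22449+67284=269325  T[10][6]=9·4536+22449=63273
row 11: T[11][3]=10·1172700+1026576=12753576  T[11][4]=10·723680+1172700=8409500  T[11][5]=10·269325+723680=3416930  T[11][6]=10·63273+269325=902055
Read c(11,3) = 12753576, c(11,4) = 8409500, c(11,5) = 3416930, c(11,6) = 902055.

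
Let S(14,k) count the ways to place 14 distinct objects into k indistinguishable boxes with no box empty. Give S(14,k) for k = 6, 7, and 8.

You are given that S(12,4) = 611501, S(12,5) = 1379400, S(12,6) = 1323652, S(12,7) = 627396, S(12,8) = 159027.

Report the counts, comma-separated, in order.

63436373, 49329280, 20912320

row 13: T[13][5]=5·1379400+611501=7508501  T[13][6]=6·1323652+1379400=9321312  T[13][7]=7·627396+1323652=5715424  T[13][8]=8·159027+627396=1899612
row 14: T[14][6]=6·9321312+7508501=63436373  T[14][7]=7·5715424+9321312=49329280  T[14][8]=8·1899612+5715424=20912320
Read S(14,6) = 63436373, S(14,7) = 49329280, S(14,8) = 20912320.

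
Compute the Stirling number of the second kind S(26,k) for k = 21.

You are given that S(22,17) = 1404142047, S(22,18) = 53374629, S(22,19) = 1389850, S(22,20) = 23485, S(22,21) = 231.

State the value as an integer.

9759104355

r23: T_23,18=18×53374629+1404142047=2364885369; T_23,19=19×1389850+53374629=79781779; T_23,20=20×23485+1389850=1859550; T_23,21=21×231+23485=28336
r24: T_24,19=19×79781779+2364885369=3880739170; T_24,20=20×1859550+79781779=116972779; T_24,21=21×28336+1859550=2454606
r25: T_25,20=20×116972779+3880739170=6220194750; T_25,21=21×2454606+116972779=168519505
r26: T_26,21=21×168519505+6220194750=9759104355
Read S(26,21) = 9759104355.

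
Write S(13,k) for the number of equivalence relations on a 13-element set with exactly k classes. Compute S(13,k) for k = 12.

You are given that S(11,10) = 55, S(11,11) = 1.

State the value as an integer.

78

r12: T_12,11=11×1+55=66; T_12,12=12×0+1=1
r13: T_13,12=12×1+66=78
Read S(13,12) = 78.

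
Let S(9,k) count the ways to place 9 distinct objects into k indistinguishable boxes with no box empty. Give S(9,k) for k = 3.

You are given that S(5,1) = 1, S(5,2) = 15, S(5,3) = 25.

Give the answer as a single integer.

i=6: T(6,1)=0+1·1=1 | T(6,2)=1+2·15=31 | T(6,3)=15+3·25=90
i=7: T(7,1)=0+1·1=1 | T(7,2)=1+2·31=63 | T(7,3)=31+3·90=301
i=8: T(8,2)=1+2·63=127 | T(8,3)=63+3·301=966
i=9: T(9,3)=127+3·966=3025
Read S(9,3) = 3025.

3025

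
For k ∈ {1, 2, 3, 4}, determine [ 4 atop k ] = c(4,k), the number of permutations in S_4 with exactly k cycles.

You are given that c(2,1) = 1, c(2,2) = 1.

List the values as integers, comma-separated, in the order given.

6, 11, 6, 1

@3  (3,1):1·2+0→2, (3,2):1·2+1→3, (3,3):0·2+1→1
@4  (4,1):2·3+0→6, (4,2):3·3+2→11, (4,3):1·3+3→6, (4,4):0·3+1→1
Read c(4,1) = 6, c(4,2) = 11, c(4,3) = 6, c(4,4) = 1.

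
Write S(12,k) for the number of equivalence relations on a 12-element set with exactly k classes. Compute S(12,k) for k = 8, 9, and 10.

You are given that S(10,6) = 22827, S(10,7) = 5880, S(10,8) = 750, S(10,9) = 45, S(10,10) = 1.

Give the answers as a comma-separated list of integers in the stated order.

159027, 22275, 1705

[11] T[11,7]:7*5880+22827=63987 · T[11,8]:8*750+5880=11880 · T[11,9]:9*45+750=1155 · T[11,10]:10*1+45=55
[12] T[12,8]:8*11880+63987=159027 · T[12,9]:9*1155+11880=22275 · T[12,10]:10*55+1155=1705
Read S(12,8) = 159027, S(12,9) = 22275, S(12,10) = 1705.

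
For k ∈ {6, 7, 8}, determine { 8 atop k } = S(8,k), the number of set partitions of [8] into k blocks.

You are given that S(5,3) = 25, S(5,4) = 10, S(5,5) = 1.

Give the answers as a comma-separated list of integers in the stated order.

r6: T_6,4=4×10+25=65; T_6,5=5×1+10=15; T_6,6=6×0+1=1
r7: T_7,5=5×15+65=140; T_7,6=6×1+15=21; T_7,7=7×0+1=1
r8: T_8,6=6×21+140=266; T_8,7=7×1+21=28; T_8,8=8×0+1=1
Read S(8,6) = 266, S(8,7) = 28, S(8,8) = 1.

266, 28, 1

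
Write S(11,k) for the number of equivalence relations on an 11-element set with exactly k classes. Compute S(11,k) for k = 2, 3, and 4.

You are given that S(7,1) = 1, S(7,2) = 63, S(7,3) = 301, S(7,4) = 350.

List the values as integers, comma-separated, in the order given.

1023, 28501, 145750

[8] T[8,1]:1*1+0=1 · T[8,2]:2*63+1=127 · T[8,3]:3*301+63=966 · T[8,4]:4*350+301=1701
[9] T[9,1]:1*1+0=1 · T[9,2]:2*127+1=255 · T[9,3]:3*966+127=3025 · T[9,4]:4*1701+966=7770
[10] T[10,1]:1*1+0=1 · T[10,2]:2*255+1=511 · T[10,3]:3*3025+255=9330 · T[10,4]:4*7770+3025=34105
[11] T[11,2]:2*511+1=1023 · T[11,3]:3*9330+511=28501 · T[11,4]:4*34105+9330=145750
Read S(11,2) = 1023, S(11,3) = 28501, S(11,4) = 145750.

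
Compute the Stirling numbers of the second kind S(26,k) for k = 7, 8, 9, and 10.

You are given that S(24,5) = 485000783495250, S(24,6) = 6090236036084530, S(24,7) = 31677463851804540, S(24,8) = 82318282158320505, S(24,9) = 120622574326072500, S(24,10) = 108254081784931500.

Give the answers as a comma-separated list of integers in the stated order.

1631853797991016600, 5749622251945664950, 11201516780955125625, 13199555372846848005

[25] T[25,6]:6*6090236036084530+485000783495250=37026417000002430 · T[25,7]:7*31677463851804540+6090236036084530=227832482998716310 · T[25,8]:8*82318282158320505+31677463851804540=690223721118368580 · T[25,9]:9*120622574326072500+82318282158320505=1167921451092973005 · T[25,10]:10*108254081784931500+120622574326072500=1203163392175387500
[26] T[26,7]:7*227832482998716310+37026417000002430=1631853797991016600 · T[26,8]:8*690223721118368580+227832482998716310=5749622251945664950 · T[26,9]:9*1167921451092973005+690223721118368580=11201516780955125625 · T[26,10]:10*1203163392175387500+1167921451092973005=13199555372846848005
Read S(26,7) = 1631853797991016600, S(26,8) = 5749622251945664950, S(26,9) = 11201516780955125625, S(26,10) = 13199555372846848005.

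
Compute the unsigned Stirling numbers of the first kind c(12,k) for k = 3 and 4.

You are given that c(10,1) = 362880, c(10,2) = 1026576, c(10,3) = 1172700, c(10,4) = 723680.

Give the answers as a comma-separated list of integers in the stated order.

150917976, 105258076

[11] T[11,2]:10*1026576+362880=10628640 · T[11,3]:10*1172700+1026576=12753576 · T[11,4]:10*723680+1172700=8409500
[12] T[12,3]:11*12753576+10628640=150917976 · T[12,4]:11*8409500+12753576=105258076
Read c(12,3) = 150917976, c(12,4) = 105258076.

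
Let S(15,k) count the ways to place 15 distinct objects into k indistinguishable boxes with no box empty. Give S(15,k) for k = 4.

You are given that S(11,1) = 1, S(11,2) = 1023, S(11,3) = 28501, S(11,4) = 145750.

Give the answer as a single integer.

42355950

[12] T[12,1]:1*1+0=1 · T[12,2]:2*1023+1=2047 · T[12,3]:3*28501+1023=86526 · T[12,4]:4*145750+28501=611501
[13] T[13,2]:2*2047+1=4095 · T[13,3]:3*86526+2047=261625 · T[13,4]:4*611501+86526=2532530
[14] T[14,3]:3*261625+4095=788970 · T[14,4]:4*2532530+261625=10391745
[15] T[15,4]:4*10391745+788970=42355950
Read S(15,4) = 42355950.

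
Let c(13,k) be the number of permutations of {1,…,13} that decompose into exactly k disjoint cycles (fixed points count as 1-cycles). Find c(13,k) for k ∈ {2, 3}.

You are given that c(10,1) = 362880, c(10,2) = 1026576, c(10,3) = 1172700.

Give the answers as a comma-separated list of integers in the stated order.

1486442880, 1931559552

@11  (11,1):362880·10+0→3628800, (11,2):1026576·10+362880→10628640, (11,3):1172700·10+1026576→12753576
@12  (12,1):3628800·11+0→39916800, (12,2):10628640·11+3628800→120543840, (12,3):12753576·11+10628640→150917976
@13  (13,2):120543840·12+39916800→1486442880, (13,3):150917976·12+120543840→1931559552
Read c(13,2) = 1486442880, c(13,3) = 1931559552.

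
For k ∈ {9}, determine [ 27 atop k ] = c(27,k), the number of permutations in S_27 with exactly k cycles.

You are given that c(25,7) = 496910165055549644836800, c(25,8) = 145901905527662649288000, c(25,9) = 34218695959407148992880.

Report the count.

@26  (26,8):145901905527662649288000·25+496910165055549644836800→4144457803247115877036800, (26,9):34218695959407148992880·25+145901905527662649288000→1001369304512841374110000
@27  (27,9):1001369304512841374110000·26+4144457803247115877036800→30180059720580991603896800
Read c(27,9) = 30180059720580991603896800.

30180059720580991603896800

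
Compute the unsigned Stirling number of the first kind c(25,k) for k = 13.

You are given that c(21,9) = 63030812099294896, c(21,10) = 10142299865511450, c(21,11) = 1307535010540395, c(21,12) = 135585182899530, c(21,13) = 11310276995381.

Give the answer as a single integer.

i=22: T(22,10)=63030812099294896+21·10142299865511450=276019109275035346 | T(22,11)=10142299865511450+21·1307535010540395=37600535086859745 | T(22,12)=1307535010540395+21·135585182899530=4154823851430525 | T(22,13)=135585182899530+21·11310276995381=373100999802531
i=23: T(23,11)=276019109275035346+22·37600535086859745=1103230881185949736 | T(23,12)=37600535086859745+22·4154823851430525=129006659818331295 | T(23,13)=4154823851430525+22·373100999802531=12363045847086207
i=24: T(24,12)=1103230881185949736+23·129006659818331295=4070384057007569521 | T(24,13)=129006659818331295+23·12363045847086207=413356714301314056
i=25: T(25,13)=4070384057007569521+24·413356714301314056=13990945200239106865
Read c(25,13) = 13990945200239106865.

13990945200239106865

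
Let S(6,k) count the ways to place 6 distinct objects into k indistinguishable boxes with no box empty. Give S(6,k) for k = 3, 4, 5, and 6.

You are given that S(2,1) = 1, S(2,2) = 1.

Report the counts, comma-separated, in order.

90, 65, 15, 1

row 3: T[3][1]=1·1+0=1  T[3][2]=2·1+1=3  T[3][3]=3·0+1=1
row 4: T[4][1]=1·1+0=1  T[4][2]=2·3+1=7  T[4][3]=3·1+3=6  T[4][4]=4·0+1=1
row 5: T[5][2]=2·7+1=15  T[5][3]=3·6+7=25  T[5][4]=4·1+6=10  T[5][5]=5·0+1=1
row 6: T[6][3]=3·25+15=90  T[6][4]=4·10+25=65  T[6][5]=5·1+10=15  T[6][6]=6·0+1=1
Read S(6,3) = 90, S(6,4) = 65, S(6,5) = 15, S(6,6) = 1.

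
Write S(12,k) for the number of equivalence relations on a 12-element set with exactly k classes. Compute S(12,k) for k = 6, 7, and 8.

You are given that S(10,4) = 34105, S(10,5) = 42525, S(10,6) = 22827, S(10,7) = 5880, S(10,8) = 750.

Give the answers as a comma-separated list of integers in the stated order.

1323652, 627396, 159027

i=11: T(11,5)=34105+5·42525=246730 | T(11,6)=42525+6·22827=179487 | T(11,7)=22827+7·5880=63987 | T(11,8)=5880+8·750=11880
i=12: T(12,6)=246730+6·179487=1323652 | T(12,7)=179487+7·63987=627396 | T(12,8)=63987+8·11880=159027
Read S(12,6) = 1323652, S(12,7) = 627396, S(12,8) = 159027.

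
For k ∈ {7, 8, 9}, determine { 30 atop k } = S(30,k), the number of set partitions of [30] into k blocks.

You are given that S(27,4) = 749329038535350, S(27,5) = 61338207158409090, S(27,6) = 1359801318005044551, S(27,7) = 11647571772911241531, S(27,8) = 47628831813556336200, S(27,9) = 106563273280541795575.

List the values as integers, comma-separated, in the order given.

row 28: T[28][5]=5·61338207158409090+749329038535350=307440364830580800  T[28][6]=6·1359801318005044551+61338207158409090=8220146115188676396  T[28][7]=7·11647571772911241531+1359801318005044551=82892803728383735268  T[28][8]=8·47628831813556336200+11647571772911241531=392678226281361931131  T[28][9]=9·106563273280541795575+47628831813556336200=1006698291338432496375
row 29: T[29][6]=6·8220146115188676396+307440364830580800=49628317055962639176  T[29][7]=7·82892803728383735268+8220146115188676396=588469772213874823272  T[29][8]=8·392678226281361931131+82892803728383735268=3224318613979279184316  T[29][9]=9·1006698291338432496375+392678226281361931131=9452962848327254398506
row 30: T[30][7]=7·588469772213874823272+49628317055962639176=4168916722553086402080  T[30][8]=8·3224318613979279184316+588469772213874823272=26383018684048108297800  T[30][9]=9·9452962848327254398506+3224318613979279184316=88300984248924568770870
Read S(30,7) = 4168916722553086402080, S(30,8) = 26383018684048108297800, S(30,9) = 88300984248924568770870.

4168916722553086402080, 26383018684048108297800, 88300984248924568770870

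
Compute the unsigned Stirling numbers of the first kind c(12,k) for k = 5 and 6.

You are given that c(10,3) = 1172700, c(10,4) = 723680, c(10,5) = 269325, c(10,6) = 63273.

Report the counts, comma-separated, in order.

row 11: T[11][4]=10·723680+1172700=8409500  T[11][5]=10·269325+723680=3416930  T[11][6]=10·63273+269325=902055
row 12: T[12][5]=11·3416930+8409500=45995730  T[12][6]=11·902055+3416930=13339535
Read c(12,5) = 45995730, c(12,6) = 13339535.

45995730, 13339535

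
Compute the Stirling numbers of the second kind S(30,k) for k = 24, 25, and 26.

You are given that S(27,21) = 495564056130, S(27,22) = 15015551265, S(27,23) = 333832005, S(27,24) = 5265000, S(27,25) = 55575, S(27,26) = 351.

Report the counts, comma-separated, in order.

[28] T[28,22]:22*15015551265+495564056130=825906183960 · T[28,23]:23*333832005+15015551265=22693687380 · T[28,24]:24*5265000+333832005=460192005 · T[28,25]:25*55575+5265000=6654375 · T[28,26]:26*351+55575=64701
[29] T[29,23]:23*22693687380+825906183960=1347860993700 · T[29,24]:24*460192005+22693687380=33738295500 · T[29,25]:25*6654375+460192005=626551380 · T[29,26]:26*64701+6654375=8336601
[30] T[30,24]:24*33738295500+1347860993700=2157580085700 · T[30,25]:25*626551380+33738295500=49402080000 · T[30,26]:26*8336601+626551380=843303006
Read S(30,24) = 2157580085700, S(30,25) = 49402080000, S(30,26) = 843303006.

2157580085700, 49402080000, 843303006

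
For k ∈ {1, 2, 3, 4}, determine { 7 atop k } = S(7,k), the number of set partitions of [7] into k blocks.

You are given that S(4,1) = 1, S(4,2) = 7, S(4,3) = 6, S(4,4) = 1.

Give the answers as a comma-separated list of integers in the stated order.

i=5: T(5,1)=0+1·1=1 | T(5,2)=1+2·7=15 | T(5,3)=7+3·6=25 | T(5,4)=6+4·1=10
i=6: T(6,1)=0+1·1=1 | T(6,2)=1+2·15=31 | T(6,3)=15+3·25=90 | T(6,4)=25+4·10=65
i=7: T(7,1)=0+1·1=1 | T(7,2)=1+2·31=63 | T(7,3)=31+3·90=301 | T(7,4)=90+4·65=350
Read S(7,1) = 1, S(7,2) = 63, S(7,3) = 301, S(7,4) = 350.

1, 63, 301, 350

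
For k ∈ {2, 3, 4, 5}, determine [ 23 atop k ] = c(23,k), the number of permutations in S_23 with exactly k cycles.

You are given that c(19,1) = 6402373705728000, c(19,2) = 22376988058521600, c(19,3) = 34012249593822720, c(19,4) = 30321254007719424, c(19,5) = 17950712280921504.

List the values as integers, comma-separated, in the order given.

4148476779335454720000, 6756146673770930688000, 6548684852703068697600, 4280722865357147142912

i=20: T(20,1)=0+19·6402373705728000=121645100408832000 | T(20,2)=6402373705728000+19·22376988058521600=431565146817638400 | T(20,3)=22376988058521600+19·34012249593822720=668609730341153280 | T(20,4)=34012249593822720+19·30321254007719424=610116075740491776 | T(20,5)=30321254007719424+19·17950712280921504=371384787345228000
i=21: T(21,1)=0+20·121645100408832000=2432902008176640000 | T(21,2)=121645100408832000+20·431565146817638400=8752948036761600000 | T(21,3)=431565146817638400+20·668609730341153280=13803759753640704000 | T(21,4)=668609730341153280+20·610116075740491776=12870931245150988800 | T(21,5)=610116075740491776+20·371384787345228000=8037811822645051776
i=22: T(22,1)=0+21·2432902008176640000=51090942171709440000 | T(22,2)=2432902008176640000+21·8752948036761600000=186244810780170240000 | T(22,3)=8752948036761600000+21·13803759753640704000=298631902863216384000 | T(22,4)=13803759753640704000+21·12870931245150988800=284093315901811468800 | T(22,5)=12870931245150988800+21·8037811822645051776=181664979520697076096
i=23: T(23,2)=51090942171709440000+22·186244810780170240000=4148476779335454720000 | T(23,3)=186244810780170240000+22·298631902863216384000=6756146673770930688000 | T(23,4)=298631902863216384000+22·284093315901811468800=6548684852703068697600 | T(23,5)=284093315901811468800+22·181664979520697076096=4280722865357147142912
Read c(23,2) = 4148476779335454720000, c(23,3) = 6756146673770930688000, c(23,4) = 6548684852703068697600, c(23,5) = 4280722865357147142912.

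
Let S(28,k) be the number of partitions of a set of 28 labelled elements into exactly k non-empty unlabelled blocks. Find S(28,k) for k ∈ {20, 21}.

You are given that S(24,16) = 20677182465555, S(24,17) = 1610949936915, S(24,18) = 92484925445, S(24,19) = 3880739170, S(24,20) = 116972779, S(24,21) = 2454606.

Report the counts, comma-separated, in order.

474194413703010, 22653141490980

i=25: T(25,17)=20677182465555+17·1610949936915=48063331393110 | T(25,18)=1610949936915+18·92484925445=3275678594925 | T(25,19)=92484925445+19·3880739170=166218969675 | T(25,20)=3880739170+20·116972779=6220194750 | T(25,21)=116972779+21·2454606=168519505
i=26: T(26,18)=48063331393110+18·3275678594925=107025546101760 | T(26,19)=3275678594925+19·166218969675=6433839018750 | T(26,20)=166218969675+20·6220194750=290622864675 | T(26,21)=6220194750+21·168519505=9759104355
i=27: T(27,19)=107025546101760+19·6433839018750=229268487458010 | T(27,20)=6433839018750+20·290622864675=12246296312250 | T(27,21)=290622864675+21·9759104355=495564056130
i=28: T(28,20)=229268487458010+20·12246296312250=474194413703010 | T(28,21)=12246296312250+21·495564056130=22653141490980
Read S(28,20) = 474194413703010, S(28,21) = 22653141490980.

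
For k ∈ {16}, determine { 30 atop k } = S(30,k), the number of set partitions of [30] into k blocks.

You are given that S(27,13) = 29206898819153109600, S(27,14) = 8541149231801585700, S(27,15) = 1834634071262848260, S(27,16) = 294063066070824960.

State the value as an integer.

@28  (28,14):8541149231801585700·14+29206898819153109600→148782988064375309400, (28,15):1834634071262848260·15+8541149231801585700→36060660300744309600, (28,16):294063066070824960·16+1834634071262848260→6539643128396047620
@29  (29,15):36060660300744309600·15+148782988064375309400→689692892575539953400, (29,16):6539643128396047620·16+36060660300744309600→140694950355081071520
@30  (30,16):140694950355081071520·16+689692892575539953400→2940812098256837097720
Read S(30,16) = 2940812098256837097720.

2940812098256837097720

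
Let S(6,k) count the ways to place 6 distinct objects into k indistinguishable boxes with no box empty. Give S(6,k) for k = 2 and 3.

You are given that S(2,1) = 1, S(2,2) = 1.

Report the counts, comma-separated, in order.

i=3: T(3,1)=0+1·1=1 | T(3,2)=1+2·1=3 | T(3,3)=1+3·0=1
i=4: T(4,1)=0+1·1=1 | T(4,2)=1+2·3=7 | T(4,3)=3+3·1=6
i=5: T(5,1)=0+1·1=1 | T(5,2)=1+2·7=15 | T(5,3)=7+3·6=25
i=6: T(6,2)=1+2·15=31 | T(6,3)=15+3·25=90
Read S(6,2) = 31, S(6,3) = 90.

31, 90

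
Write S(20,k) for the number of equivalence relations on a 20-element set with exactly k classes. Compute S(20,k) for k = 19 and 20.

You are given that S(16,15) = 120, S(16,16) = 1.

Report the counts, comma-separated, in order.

190, 1

i=17: T(17,16)=120+16·1=136 | T(17,17)=1+17·0=1
i=18: T(18,17)=136+17·1=153 | T(18,18)=1+18·0=1
i=19: T(19,18)=153+18·1=171 | T(19,19)=1+19·0=1
i=20: T(20,19)=171+19·1=190 | T(20,20)=1+20·0=1
Read S(20,19) = 190, S(20,20) = 1.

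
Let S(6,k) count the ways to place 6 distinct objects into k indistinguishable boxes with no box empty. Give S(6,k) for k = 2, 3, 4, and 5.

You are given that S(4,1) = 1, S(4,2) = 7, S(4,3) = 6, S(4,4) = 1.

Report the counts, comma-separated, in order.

@5  (5,1):1·1+0→1, (5,2):7·2+1→15, (5,3):6·3+7→25, (5,4):1·4+6→10, (5,5):0·5+1→1
@6  (6,2):15·2+1→31, (6,3):25·3+15→90, (6,4):10·4+25→65, (6,5):1·5+10→15
Read S(6,2) = 31, S(6,3) = 90, S(6,4) = 65, S(6,5) = 15.

31, 90, 65, 15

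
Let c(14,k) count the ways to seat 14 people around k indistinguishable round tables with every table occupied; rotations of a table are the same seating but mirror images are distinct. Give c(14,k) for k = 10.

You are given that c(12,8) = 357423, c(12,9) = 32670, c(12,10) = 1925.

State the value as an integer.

1474473

row 13: T[13][9]=12·32670+357423=749463  T[13][10]=12·1925+32670=55770
row 14: T[14][10]=13·55770+749463=1474473
Read c(14,10) = 1474473.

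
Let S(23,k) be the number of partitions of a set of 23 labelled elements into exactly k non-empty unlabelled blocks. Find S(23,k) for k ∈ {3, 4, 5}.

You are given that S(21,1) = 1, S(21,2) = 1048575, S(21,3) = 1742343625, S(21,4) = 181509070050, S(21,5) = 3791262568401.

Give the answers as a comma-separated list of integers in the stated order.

15686335501, 2916342574750, 96416888184100

i=22: T(22,2)=1+2·1048575=2097151 | T(22,3)=1048575+3·1742343625=5228079450 | T(22,4)=1742343625+4·181509070050=727778623825 | T(22,5)=181509070050+5·3791262568401=19137821912055
i=23: T(23,3)=2097151+3·5228079450=15686335501 | T(23,4)=5228079450+4·727778623825=2916342574750 | T(23,5)=727778623825+5·19137821912055=96416888184100
Read S(23,3) = 15686335501, S(23,4) = 2916342574750, S(23,5) = 96416888184100.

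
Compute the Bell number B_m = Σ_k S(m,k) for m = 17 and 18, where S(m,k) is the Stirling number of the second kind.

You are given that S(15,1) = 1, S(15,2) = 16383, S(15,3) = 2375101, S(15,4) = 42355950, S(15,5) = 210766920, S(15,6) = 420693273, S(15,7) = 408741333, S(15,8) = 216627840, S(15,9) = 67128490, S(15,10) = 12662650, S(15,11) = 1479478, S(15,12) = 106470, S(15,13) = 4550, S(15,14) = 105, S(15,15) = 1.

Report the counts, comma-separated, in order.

82864869804, 682076806159

r16: T_16,1=1×1+0=1; T_16,2=2×16383+1=32767; T_16,3=3×2375101+16383=7141686; T_16,4=4×42355950+2375101=171798901; T_16,5=5×210766920+42355950=1096190550; T_16,6=6×420693273+210766920=2734926558; T_16,7=7×408741333+420693273=3281882604; T_16,8=8×216627840+408741333=2141764053; T_16,9=9×67128490+216627840=820784250; T_16,10=10×12662650+67128490=193754990; T_16,11=11×1479478+12662650=28936908; T_16,12=12×106470+1479478=2757118; T_16,13=13×4550+106470=165620; T_16,14=14×105+4550=6020; T_16,15=15×1+105=120; T_16,16=16×0+1=1
r17: T_17,1=1×1+0=1; T_17,2=2×32767+1=65535; T_17,3=3×7141686+32767=21457825; T_17,4=4×171798901+7141686=694337290; T_17,5=5×1096190550+171798901=5652751651; T_17,6=6×2734926558+1096190550=17505749898; T_17,7=7×3281882604+2734926558=25708104786; T_17,8=8×2141764053+3281882604=20415995028; T_17,9=9×820784250+2141764053=9528822303; T_17,10=10×193754990+820784250=2758334150; T_17,11=11×28936908+193754990=512060978; T_17,12=12×2757118+28936908=62022324; T_17,13=13×165620+2757118=4910178; T_17,14=14×6020+165620=249900; T_17,15=15×120+6020=7820; T_17,16=16×1+120=136; T_17,17=17×0+1=1
r18: T_18,1=1×1+0=1; T_18,2=2×65535+1=131071; T_18,3=3×21457825+65535=64439010; T_18,4=4×694337290+21457825=2798806985; T_18,5=5×5652751651+694337290=28958095545; T_18,6=6×17505749898+5652751651=110687251039; T_18,7=7×25708104786+17505749898=197462483400; T_18,8=8×20415995028+25708104786=189036065010; T_18,9=9×9528822303+20415995028=106175395755; T_18,10=10×2758334150+9528822303=37112163803; T_18,11=11×512060978+2758334150=8391004908; T_18,12=12×62022324+512060978=1256328866; T_18,13=13×4910178+62022324=125854638; T_18,14=14×249900+4910178=8408778; T_18,15=15×7820+249900=367200; T_18,16=16×136+7820=9996; T_18,17=17×1+136=153; T_18,18=18×0+1=1
B_17 = ΣS(17,k) = 1+65535+21457825+694337290+5652751651+17505749898+25708104786+20415995028+9528822303+2758334150+512060978+62022324+4910178+249900+7820+136+1 = 82864869804
B_18 = ΣS(18,k) = 1+131071+64439010+2798806985+28958095545+110687251039+197462483400+189036065010+106175395755+37112163803+8391004908+1256328866+125854638+8408778+367200+9996+153+1 = 682076806159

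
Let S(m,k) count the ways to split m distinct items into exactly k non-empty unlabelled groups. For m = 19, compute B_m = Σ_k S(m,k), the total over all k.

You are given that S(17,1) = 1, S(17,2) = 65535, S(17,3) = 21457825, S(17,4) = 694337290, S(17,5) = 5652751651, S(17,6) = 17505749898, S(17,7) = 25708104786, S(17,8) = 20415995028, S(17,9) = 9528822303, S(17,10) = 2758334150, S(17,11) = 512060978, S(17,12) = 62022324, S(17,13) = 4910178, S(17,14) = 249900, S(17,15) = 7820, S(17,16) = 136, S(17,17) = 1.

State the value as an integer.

5832742205057

r18: T_18,1=1×1+0=1; T_18,2=2×65535+1=131071; T_18,3=3×21457825+65535=64439010; T_18,4=4×694337290+21457825=2798806985; T_18,5=5×5652751651+694337290=28958095545; T_18,6=6×17505749898+5652751651=110687251039; T_18,7=7×25708104786+17505749898=197462483400; T_18,8=8×20415995028+25708104786=189036065010; T_18,9=9×9528822303+20415995028=106175395755; T_18,10=10×2758334150+9528822303=37112163803; T_18,11=11×512060978+2758334150=8391004908; T_18,12=12×62022324+512060978=1256328866; T_18,13=13×4910178+62022324=125854638; T_18,14=14×249900+4910178=8408778; T_18,15=15×7820+249900=367200; T_18,16=16×136+7820=9996; T_18,17=17×1+136=153; T_18,18=18×0+1=1
r19: T_19,1=1×1+0=1; T_19,2=2×131071+1=262143; T_19,3=3×64439010+131071=193448101; T_19,4=4×2798806985+64439010=11259666950; T_19,5=5×28958095545+2798806985=147589284710; T_19,6=6×110687251039+28958095545=693081601779; T_19,7=7×197462483400+110687251039=1492924634839; T_19,8=8×189036065010+197462483400=1709751003480; T_19,9=9×106175395755+189036065010=1144614626805; T_19,10=10×37112163803+106175395755=477297033785; T_19,11=11×8391004908+37112163803=129413217791; T_19,12=12×1256328866+8391004908=23466951300; T_19,13=13×125854638+1256328866=2892439160; T_19,14=14×8408778+125854638=243577530; T_19,15=15×367200+8408778=13916778; T_19,16=16×9996+367200=527136; T_19,17=17×153+9996=12597; T_19,18=18×1+153=171; T_19,19=19×0+1=1
B_19 = ΣS(19,k) = 1+262143+193448101+11259666950+147589284710+693081601779+1492924634839+1709751003480+1144614626805+477297033785+129413217791+23466951300+2892439160+243577530+13916778+527136+12597+171+1 = 5832742205057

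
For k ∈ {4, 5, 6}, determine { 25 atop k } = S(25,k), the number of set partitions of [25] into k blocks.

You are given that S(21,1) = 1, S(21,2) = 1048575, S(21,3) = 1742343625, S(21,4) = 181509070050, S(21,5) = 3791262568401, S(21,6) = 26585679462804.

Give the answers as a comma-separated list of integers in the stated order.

i=22: T(22,1)=0+1·1=1 | T(22,2)=1+2·1048575=2097151 | T(22,3)=1048575+3·1742343625=5228079450 | T(22,4)=1742343625+4·181509070050=727778623825 | T(22,5)=181509070050+5·3791262568401=19137821912055 | T(22,6)=3791262568401+6·26585679462804=163305339345225
i=23: T(23,2)=1+2·2097151=4194303 | T(23,3)=2097151+3·5228079450=15686335501 | T(23,4)=5228079450+4·727778623825=2916342574750 | T(23,5)=727778623825+5·19137821912055=96416888184100 | T(23,6)=19137821912055+6·163305339345225=998969857983405
i=24: T(24,3)=4194303+3·15686335501=47063200806 | T(24,4)=15686335501+4·2916342574750=11681056634501 | T(24,5)=2916342574750+5·96416888184100=485000783495250 | T(24,6)=96416888184100+6·998969857983405=6090236036084530
i=25: T(25,4)=47063200806+4·11681056634501=46771289738810 | T(25,5)=11681056634501+5·485000783495250=2436684974110751 | T(25,6)=485000783495250+6·6090236036084530=37026417000002430
Read S(25,4) = 46771289738810, S(25,5) = 2436684974110751, S(25,6) = 37026417000002430.

46771289738810, 2436684974110751, 37026417000002430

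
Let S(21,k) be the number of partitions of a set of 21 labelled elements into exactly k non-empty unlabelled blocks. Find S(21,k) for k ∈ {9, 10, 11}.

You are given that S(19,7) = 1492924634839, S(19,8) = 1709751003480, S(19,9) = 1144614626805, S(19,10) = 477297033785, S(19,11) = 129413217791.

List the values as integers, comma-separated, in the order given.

123272476465204, 71187132291275, 26826851689001

[20] T[20,8]:8*1709751003480+1492924634839=15170932662679 · T[20,9]:9*1144614626805+1709751003480=12011282644725 · T[20,10]:10*477297033785+1144614626805=5917584964655 · T[20,11]:11*129413217791+477297033785=1900842429486
[21] T[21,9]:9*12011282644725+15170932662679=123272476465204 · T[21,10]:10*5917584964655+12011282644725=71187132291275 · T[21,11]:11*1900842429486+5917584964655=26826851689001
Read S(21,9) = 123272476465204, S(21,10) = 71187132291275, S(21,11) = 26826851689001.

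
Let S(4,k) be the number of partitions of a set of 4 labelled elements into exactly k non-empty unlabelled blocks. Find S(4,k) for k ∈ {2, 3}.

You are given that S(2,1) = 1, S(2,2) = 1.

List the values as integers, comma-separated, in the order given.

7, 6

[3] T[3,1]:1*1+0=1 · T[3,2]:2*1+1=3 · T[3,3]:3*0+1=1
[4] T[4,2]:2*3+1=7 · T[4,3]:3*1+3=6
Read S(4,2) = 7, S(4,3) = 6.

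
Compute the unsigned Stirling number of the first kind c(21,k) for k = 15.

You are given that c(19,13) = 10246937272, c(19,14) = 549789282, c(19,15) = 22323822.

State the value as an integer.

r20: T_20,14=19×549789282+10246937272=20692933630; T_20,15=19×22323822+549789282=973941900
r21: T_21,15=20×973941900+20692933630=40171771630
Read c(21,15) = 40171771630.

40171771630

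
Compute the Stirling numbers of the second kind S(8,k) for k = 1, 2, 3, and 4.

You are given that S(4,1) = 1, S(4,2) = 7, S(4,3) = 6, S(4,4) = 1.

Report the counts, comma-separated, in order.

1, 127, 966, 1701

@5  (5,1):1·1+0→1, (5,2):7·2+1→15, (5,3):6·3+7→25, (5,4):1·4+6→10
@6  (6,1):1·1+0→1, (6,2):15·2+1→31, (6,3):25·3+15→90, (6,4):10·4+25→65
@7  (7,1):1·1+0→1, (7,2):31·2+1→63, (7,3):90·3+31→301, (7,4):65·4+90→350
@8  (8,1):1·1+0→1, (8,2):63·2+1→127, (8,3):301·3+63→966, (8,4):350·4+301→1701
Read S(8,1) = 1, S(8,2) = 127, S(8,3) = 966, S(8,4) = 1701.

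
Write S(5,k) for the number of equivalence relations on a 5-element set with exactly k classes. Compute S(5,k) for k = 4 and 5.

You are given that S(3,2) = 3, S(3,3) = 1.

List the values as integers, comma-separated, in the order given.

10, 1

[4] T[4,3]:3*1+3=6 · T[4,4]:4*0+1=1
[5] T[5,4]:4*1+6=10 · T[5,5]:5*0+1=1
Read S(5,4) = 10, S(5,5) = 1.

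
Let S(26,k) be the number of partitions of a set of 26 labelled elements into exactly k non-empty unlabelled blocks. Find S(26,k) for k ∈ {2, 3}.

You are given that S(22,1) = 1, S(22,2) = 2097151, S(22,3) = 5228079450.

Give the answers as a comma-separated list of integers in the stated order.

i=23: T(23,1)=0+1·1=1 | T(23,2)=1+2·2097151=4194303 | T(23,3)=2097151+3·5228079450=15686335501
i=24: T(24,1)=0+1·1=1 | T(24,2)=1+2·4194303=8388607 | T(24,3)=4194303+3·15686335501=47063200806
i=25: T(25,1)=0+1·1=1 | T(25,2)=1+2·8388607=16777215 | T(25,3)=8388607+3·47063200806=141197991025
i=26: T(26,2)=1+2·16777215=33554431 | T(26,3)=16777215+3·141197991025=423610750290
Read S(26,2) = 33554431, S(26,3) = 423610750290.

33554431, 423610750290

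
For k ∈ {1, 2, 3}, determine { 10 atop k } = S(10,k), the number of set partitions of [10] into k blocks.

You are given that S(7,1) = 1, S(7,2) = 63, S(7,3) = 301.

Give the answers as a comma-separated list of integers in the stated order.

1, 511, 9330

[8] T[8,1]:1*1+0=1 · T[8,2]:2*63+1=127 · T[8,3]:3*301+63=966
[9] T[9,1]:1*1+0=1 · T[9,2]:2*127+1=255 · T[9,3]:3*966+127=3025
[10] T[10,1]:1*1+0=1 · T[10,2]:2*255+1=511 · T[10,3]:3*3025+255=9330
Read S(10,1) = 1, S(10,2) = 511, S(10,3) = 9330.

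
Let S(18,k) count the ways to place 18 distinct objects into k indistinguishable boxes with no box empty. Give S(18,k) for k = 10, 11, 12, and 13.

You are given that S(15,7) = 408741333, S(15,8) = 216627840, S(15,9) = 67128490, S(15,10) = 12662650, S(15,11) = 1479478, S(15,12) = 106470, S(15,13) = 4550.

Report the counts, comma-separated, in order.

37112163803, 8391004908, 1256328866, 125854638

i=16: T(16,8)=408741333+8·216627840=2141764053 | T(16,9)=216627840+9·67128490=820784250 | T(16,10)=67128490+10·12662650=193754990 | T(16,11)=12662650+11·1479478=28936908 | T(16,12)=1479478+12·106470=2757118 | T(16,13)=106470+13·4550=165620
i=17: T(17,9)=2141764053+9·820784250=9528822303 | T(17,10)=820784250+10·193754990=2758334150 | T(17,11)=193754990+11·28936908=512060978 | T(17,12)=28936908+12·2757118=62022324 | T(17,13)=2757118+13·165620=4910178
i=18: T(18,10)=9528822303+10·2758334150=37112163803 | T(18,11)=2758334150+11·512060978=8391004908 | T(18,12)=512060978+12·62022324=1256328866 | T(18,13)=62022324+13·4910178=125854638
Read S(18,10) = 37112163803, S(18,11) = 8391004908, S(18,12) = 1256328866, S(18,13) = 125854638.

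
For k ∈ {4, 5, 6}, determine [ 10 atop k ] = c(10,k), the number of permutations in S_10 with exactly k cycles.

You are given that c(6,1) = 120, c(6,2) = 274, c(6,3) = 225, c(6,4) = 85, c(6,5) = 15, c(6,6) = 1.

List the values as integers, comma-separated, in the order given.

723680, 269325, 63273

row 7: T[7][1]=6·120+0=720  T[7][2]=6·274+120=1764  T[7][3]=6·225+274=1624  T[7][4]=6·85+225=735  T[7][5]=6·15+85=175  T[7][6]=6·1+15=21
row 8: T[8][2]=7·1764+720=13068  T[8][3]=7·1624+1764=13132  T[8][4]=7·735+1624=6769  T[8][5]=7·175+735=1960  T[8][6]=7·21+175=322
row 9: T[9][3]=8·13132+13068=118124  T[9][4]=8·6769+13132=67284  T[9][5]=8·1960+6769=22449  T[9][6]=8·322+1960=4536
row 10: T[10][4]=9·67284+118124=723680  T[10][5]=9·22449+67284=269325  T[10][6]=9·4536+22449=63273
Read c(10,4) = 723680, c(10,5) = 269325, c(10,6) = 63273.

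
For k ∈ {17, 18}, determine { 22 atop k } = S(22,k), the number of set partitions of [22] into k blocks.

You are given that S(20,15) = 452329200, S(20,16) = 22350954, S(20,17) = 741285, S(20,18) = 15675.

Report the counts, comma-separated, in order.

row 21: T[21][16]=16·22350954+452329200=809944464  T[21][17]=17·741285+22350954=34952799  T[21][18]=18·15675+741285=1023435
row 22: T[22][17]=17·34952799+809944464=1404142047  T[22][18]=18·1023435+34952799=53374629
Read S(22,17) = 1404142047, S(22,18) = 53374629.

1404142047, 53374629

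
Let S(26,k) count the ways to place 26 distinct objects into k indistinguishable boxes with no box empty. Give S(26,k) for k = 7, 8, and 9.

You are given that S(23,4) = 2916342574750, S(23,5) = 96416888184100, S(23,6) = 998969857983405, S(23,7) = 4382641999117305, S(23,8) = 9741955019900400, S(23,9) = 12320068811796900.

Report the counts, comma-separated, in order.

i=24: T(24,5)=2916342574750+5·96416888184100=485000783495250 | T(24,6)=96416888184100+6·998969857983405=6090236036084530 | T(24,7)=998969857983405+7·4382641999117305=31677463851804540 | T(24,8)=4382641999117305+8·9741955019900400=82318282158320505 | T(24,9)=9741955019900400+9·12320068811796900=120622574326072500
i=25: T(25,6)=485000783495250+6·6090236036084530=37026417000002430 | T(25,7)=6090236036084530+7·31677463851804540=227832482998716310 | T(25,8)=31677463851804540+8·82318282158320505=690223721118368580 | T(25,9)=82318282158320505+9·120622574326072500=1167921451092973005
i=26: T(26,7)=37026417000002430+7·227832482998716310=1631853797991016600 | T(26,8)=227832482998716310+8·690223721118368580=5749622251945664950 | T(26,9)=690223721118368580+9·1167921451092973005=11201516780955125625
Read S(26,7) = 1631853797991016600, S(26,8) = 5749622251945664950, S(26,9) = 11201516780955125625.

1631853797991016600, 5749622251945664950, 11201516780955125625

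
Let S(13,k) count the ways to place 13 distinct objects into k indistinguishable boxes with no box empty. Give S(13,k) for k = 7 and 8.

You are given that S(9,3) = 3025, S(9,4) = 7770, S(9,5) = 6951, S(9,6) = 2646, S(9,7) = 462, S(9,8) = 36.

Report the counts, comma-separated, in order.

5715424, 1899612

row 10: T[10][4]=4·7770+3025=34105  T[10][5]=5·6951+7770=42525  T[10][6]=6·2646+6951=22827  T[10][7]=7·462+2646=5880  T[10][8]=8·36+462=750
row 11: T[11][5]=5·42525+34105=246730  T[11][6]=6·22827+42525=179487  T[11][7]=7·5880+22827=63987  T[11][8]=8·750+5880=11880
row 12: T[12][6]=6·179487+246730=1323652  T[12][7]=7·63987+179487=627396  T[12][8]=8·11880+63987=159027
row 13: T[13][7]=7·627396+1323652=5715424  T[13][8]=8·159027+627396=1899612
Read S(13,7) = 5715424, S(13,8) = 1899612.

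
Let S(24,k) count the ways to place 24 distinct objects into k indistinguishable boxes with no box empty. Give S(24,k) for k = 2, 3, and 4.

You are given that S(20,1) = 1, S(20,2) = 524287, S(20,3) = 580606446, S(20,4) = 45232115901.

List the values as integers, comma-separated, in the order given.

8388607, 47063200806, 11681056634501

@21  (21,1):1·1+0→1, (21,2):524287·2+1→1048575, (21,3):580606446·3+524287→1742343625, (21,4):45232115901·4+580606446→181509070050
@22  (22,1):1·1+0→1, (22,2):1048575·2+1→2097151, (22,3):1742343625·3+1048575→5228079450, (22,4):181509070050·4+1742343625→727778623825
@23  (23,1):1·1+0→1, (23,2):2097151·2+1→4194303, (23,3):5228079450·3+2097151→15686335501, (23,4):727778623825·4+5228079450→2916342574750
@24  (24,2):4194303·2+1→8388607, (24,3):15686335501·3+4194303→47063200806, (24,4):2916342574750·4+15686335501→11681056634501
Read S(24,2) = 8388607, S(24,3) = 47063200806, S(24,4) = 11681056634501.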